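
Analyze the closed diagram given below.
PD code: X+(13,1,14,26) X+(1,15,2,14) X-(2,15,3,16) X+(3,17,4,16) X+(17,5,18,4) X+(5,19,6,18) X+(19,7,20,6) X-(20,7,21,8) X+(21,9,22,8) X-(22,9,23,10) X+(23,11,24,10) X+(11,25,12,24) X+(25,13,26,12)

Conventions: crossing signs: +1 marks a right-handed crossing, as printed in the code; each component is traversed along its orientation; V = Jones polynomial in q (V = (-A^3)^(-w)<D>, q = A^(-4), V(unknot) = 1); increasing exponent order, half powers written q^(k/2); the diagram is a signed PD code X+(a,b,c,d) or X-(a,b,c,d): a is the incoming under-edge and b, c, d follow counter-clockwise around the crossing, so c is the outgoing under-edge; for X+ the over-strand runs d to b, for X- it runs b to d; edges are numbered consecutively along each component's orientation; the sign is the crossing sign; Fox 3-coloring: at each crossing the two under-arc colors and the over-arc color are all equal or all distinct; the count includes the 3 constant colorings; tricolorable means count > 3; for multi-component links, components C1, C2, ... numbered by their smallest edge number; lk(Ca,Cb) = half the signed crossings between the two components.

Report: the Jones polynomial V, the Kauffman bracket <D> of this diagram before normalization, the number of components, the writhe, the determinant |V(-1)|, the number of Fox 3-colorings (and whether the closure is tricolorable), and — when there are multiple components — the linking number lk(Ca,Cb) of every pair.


V = q^3 + q^5 - q^6 + q^7 - q^8 + q^9 - q^10
<D> = A^-19 - A^-15 + A^-11 - A^-7 + A^-3 - A - A^9 (w = +7)
1 component over 13 crossings, w = +7
3 Fox colorings among 3^13, |V(-1)| = 7: not tricolorable
why: the span of V is 7, forcing >= 7 crossings in any diagram


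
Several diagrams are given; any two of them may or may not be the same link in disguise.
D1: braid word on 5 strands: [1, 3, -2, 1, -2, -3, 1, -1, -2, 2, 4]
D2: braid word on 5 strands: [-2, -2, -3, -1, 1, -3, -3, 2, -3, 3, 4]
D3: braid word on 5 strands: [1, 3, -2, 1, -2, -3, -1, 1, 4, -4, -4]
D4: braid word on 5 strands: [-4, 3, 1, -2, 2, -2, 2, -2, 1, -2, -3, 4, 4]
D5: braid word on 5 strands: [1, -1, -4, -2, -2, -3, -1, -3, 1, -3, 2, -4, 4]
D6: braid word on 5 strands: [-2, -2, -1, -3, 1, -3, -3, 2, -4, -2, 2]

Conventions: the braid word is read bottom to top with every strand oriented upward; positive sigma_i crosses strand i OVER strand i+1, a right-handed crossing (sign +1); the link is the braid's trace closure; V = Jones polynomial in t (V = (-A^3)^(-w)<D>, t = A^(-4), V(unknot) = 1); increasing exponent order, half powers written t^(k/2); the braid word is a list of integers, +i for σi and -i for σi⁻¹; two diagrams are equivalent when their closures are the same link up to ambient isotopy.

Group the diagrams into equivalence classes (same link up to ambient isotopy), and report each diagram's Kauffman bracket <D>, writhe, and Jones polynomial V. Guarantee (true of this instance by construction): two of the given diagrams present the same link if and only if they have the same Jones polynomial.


classes: {D1, D3, D4} | {D2, D5, D6}
V(D1) = -t^(-5/2) - t^(5/2)  [11 crossings, <D> = A^-7 + A^13, w = +1]
V(D2) = t^(-9/2) - t^(-5/2) - t^(-3/2) - t^(-1/2)  (w -3, c 11, <D> = A^-7 + A^-3 + A - A^9)
V(D3) = -t^(-5/2) - t^(5/2)  (w -1, c 11, <D> = A^-13 + A^7)
V(D4) = -t^(-5/2) - t^(5/2)  [13 crossings, <D> = A^-7 + A^13, w = +1]
V(D5) = t^(-9/2) - t^(-5/2) - t^(-3/2) - t^(-1/2)  [13 crossings, <D> = A^-13 + A^-9 + A^-5 - A^3, w = -5]
V(D6) = t^(-9/2) - t^(-5/2) - t^(-3/2) - t^(-1/2)  [11 crossings, <D> = A^-13 + A^-9 + A^-5 - A^3, w = -5]
note: 2 values of V(t) split the 6 diagrams


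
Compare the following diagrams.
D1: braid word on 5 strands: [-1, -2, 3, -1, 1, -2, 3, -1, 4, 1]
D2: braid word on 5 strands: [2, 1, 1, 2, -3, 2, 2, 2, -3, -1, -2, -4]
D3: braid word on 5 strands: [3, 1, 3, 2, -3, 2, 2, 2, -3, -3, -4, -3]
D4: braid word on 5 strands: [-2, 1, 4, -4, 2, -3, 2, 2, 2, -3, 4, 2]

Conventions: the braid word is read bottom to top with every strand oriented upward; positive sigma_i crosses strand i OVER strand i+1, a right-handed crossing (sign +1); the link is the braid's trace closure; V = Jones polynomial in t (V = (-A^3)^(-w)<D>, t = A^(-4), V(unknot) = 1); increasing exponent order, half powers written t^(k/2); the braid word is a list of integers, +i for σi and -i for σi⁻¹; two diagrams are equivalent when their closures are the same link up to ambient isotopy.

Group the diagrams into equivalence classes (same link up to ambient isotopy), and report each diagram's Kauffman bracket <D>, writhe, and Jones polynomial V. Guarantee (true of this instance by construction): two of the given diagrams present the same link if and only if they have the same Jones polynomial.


classes: {D1} | {D2, D3, D4}
V(D1) = t^-2 - t^-1 + 1 - t + t^2  [10 crossings, <D> = A^-8 - A^-4 + 1 - A^4 + A^8, w = 0]
D2 (bracket A^-14 - 2A^-10 + 2A^-6 - 2A^-2 + 2A^2 - A^6 + A^10; 12 crossings at w = +2): V = t^-1 - 1 + 2t - 2t^2 + 2t^3 - 2t^4 + t^5
D3 (bracket A^-14 - 2A^-10 + 2A^-6 - 2A^-2 + 2A^2 - A^6 + A^10; 12 crossings at w = +2): V = t^-1 - 1 + 2t - 2t^2 + 2t^3 - 2t^4 + t^5
V(D4) = t^-1 - 1 + 2t - 2t^2 + 2t^3 - 2t^4 + t^5  [12 crossings, <D> = A^-8 - 2A^-4 + 2 - 2A^4 + 2A^8 - A^12 + A^16, w = +4]
note: 2 values of V(t) split the 4 diagrams


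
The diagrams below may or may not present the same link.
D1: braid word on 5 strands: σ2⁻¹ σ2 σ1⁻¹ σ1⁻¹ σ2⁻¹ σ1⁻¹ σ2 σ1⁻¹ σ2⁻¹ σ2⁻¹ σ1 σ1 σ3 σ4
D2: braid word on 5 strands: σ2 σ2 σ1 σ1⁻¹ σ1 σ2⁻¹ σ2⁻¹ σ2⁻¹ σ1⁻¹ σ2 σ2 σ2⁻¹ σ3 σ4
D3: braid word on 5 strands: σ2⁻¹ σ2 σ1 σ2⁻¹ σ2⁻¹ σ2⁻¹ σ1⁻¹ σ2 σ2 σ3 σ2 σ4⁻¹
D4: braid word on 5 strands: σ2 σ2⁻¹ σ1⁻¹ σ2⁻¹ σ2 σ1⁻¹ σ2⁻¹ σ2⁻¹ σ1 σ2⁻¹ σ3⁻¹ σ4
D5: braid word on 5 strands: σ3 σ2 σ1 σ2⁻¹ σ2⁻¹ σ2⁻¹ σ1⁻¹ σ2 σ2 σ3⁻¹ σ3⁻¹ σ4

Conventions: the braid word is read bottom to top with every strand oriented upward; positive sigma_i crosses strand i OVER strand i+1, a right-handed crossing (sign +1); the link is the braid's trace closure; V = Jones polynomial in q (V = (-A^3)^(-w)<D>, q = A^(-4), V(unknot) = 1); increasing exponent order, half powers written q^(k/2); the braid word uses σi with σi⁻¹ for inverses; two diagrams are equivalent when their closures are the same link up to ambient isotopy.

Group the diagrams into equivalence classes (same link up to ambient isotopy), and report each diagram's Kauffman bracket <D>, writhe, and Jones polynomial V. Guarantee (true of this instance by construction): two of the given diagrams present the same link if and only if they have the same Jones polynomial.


equivalence classes: {D1, D4} | {D2, D3, D5}
D1 (bracket A^-2 - A^2 + 2A^6 - A^10 + A^14 - A^18; 14 crossings at w = -2): V = -q^-6 + q^-5 - q^-4 + 2q^-3 - q^-2 + q^-1
V(D2) = -q^-3 + q^-2 - q^-1 + 3 - q + q^2 - q^3  [14 crossings, <D> = -A^-6 + A^-2 - A^2 + 3A^6 - A^10 + A^14 - A^18, w = +2]
V(D3) = -q^-3 + q^-2 - q^-1 + 3 - q + q^2 - q^3  [12 crossings, <D> = -A^-12 + A^-8 - A^-4 + 3 - A^4 + A^8 - A^12, w = 0]
V(D4) = -q^-6 + q^-5 - q^-4 + 2q^-3 - q^-2 + q^-1  [12 crossings, <D> = A^-8 - A^-4 + 2 - A^4 + A^8 - A^12, w = -4]
D5 (bracket -A^-12 + A^-8 - A^-4 + 3 - A^4 + A^8 - A^12; 12 crossings at w = 0): V = -q^-3 + q^-2 - q^-1 + 3 - q + q^2 - q^3
key observation: 2 classes among 5 diagrams; unequal V(q) rules out equality


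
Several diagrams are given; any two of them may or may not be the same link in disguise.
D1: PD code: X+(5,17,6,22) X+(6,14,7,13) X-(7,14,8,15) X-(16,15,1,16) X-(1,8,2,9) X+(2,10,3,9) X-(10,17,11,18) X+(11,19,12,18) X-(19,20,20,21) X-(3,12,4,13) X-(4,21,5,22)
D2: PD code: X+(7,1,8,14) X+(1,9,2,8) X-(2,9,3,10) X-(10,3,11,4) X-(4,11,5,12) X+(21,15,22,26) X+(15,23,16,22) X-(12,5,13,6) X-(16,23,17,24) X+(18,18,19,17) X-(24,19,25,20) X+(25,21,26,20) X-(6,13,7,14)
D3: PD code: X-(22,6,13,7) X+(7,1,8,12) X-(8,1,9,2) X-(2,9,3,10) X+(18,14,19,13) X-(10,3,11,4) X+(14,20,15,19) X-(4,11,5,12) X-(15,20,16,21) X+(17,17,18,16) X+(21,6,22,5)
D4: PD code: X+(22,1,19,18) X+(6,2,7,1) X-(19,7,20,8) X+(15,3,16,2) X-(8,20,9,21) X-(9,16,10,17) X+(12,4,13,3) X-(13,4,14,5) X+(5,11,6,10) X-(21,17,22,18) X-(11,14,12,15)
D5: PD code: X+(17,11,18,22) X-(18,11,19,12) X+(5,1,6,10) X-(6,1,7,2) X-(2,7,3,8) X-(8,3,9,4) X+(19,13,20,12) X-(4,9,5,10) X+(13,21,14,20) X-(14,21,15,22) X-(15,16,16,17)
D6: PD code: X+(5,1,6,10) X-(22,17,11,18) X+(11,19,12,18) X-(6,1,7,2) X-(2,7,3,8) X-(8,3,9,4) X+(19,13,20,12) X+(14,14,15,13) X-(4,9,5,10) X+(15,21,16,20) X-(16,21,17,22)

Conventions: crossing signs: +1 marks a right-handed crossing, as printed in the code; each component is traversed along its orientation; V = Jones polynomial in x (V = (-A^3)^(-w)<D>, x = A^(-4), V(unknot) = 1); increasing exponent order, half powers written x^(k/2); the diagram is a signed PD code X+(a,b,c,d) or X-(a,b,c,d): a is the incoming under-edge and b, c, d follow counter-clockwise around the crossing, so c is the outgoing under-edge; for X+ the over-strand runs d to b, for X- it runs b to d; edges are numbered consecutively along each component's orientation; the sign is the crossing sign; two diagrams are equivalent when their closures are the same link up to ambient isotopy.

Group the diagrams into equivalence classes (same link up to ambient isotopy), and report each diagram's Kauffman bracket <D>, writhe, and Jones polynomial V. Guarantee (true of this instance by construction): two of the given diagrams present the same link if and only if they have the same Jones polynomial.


classes: {D1} | {D2, D3, D5, D6} | {D4}
V(D1) = -x^(-1/2) - x^(1/2)  [11 crossings, <D> = A^-11 + A^-7, w = -3]
V(D2) = x^(-9/2) - x^(-5/2) - x^(-3/2) - x^(-1/2)  [13 crossings, <D> = A^-1 + A^3 + A^7 - A^15, w = -1]
D3 (bracket A^-1 + A^3 + A^7 - A^15; 11 crossings at w = -1): V = x^(-9/2) - x^(-5/2) - x^(-3/2) - x^(-1/2)
V(D4) = -x^(-5/2) - x^(-1/2)  [11 crossings, <D> = A^-1 + A^7, w = -1]
D5 (bracket A^-7 + A^-3 + A - A^9; 11 crossings at w = -3): V = x^(-9/2) - x^(-5/2) - x^(-3/2) - x^(-1/2)
D6 (bracket A^-1 + A^3 + A^7 - A^15; 11 crossings at w = -1): V = x^(-9/2) - x^(-5/2) - x^(-3/2) - x^(-1/2)
note: comparing 6 Jones polynomials yields 3 groups


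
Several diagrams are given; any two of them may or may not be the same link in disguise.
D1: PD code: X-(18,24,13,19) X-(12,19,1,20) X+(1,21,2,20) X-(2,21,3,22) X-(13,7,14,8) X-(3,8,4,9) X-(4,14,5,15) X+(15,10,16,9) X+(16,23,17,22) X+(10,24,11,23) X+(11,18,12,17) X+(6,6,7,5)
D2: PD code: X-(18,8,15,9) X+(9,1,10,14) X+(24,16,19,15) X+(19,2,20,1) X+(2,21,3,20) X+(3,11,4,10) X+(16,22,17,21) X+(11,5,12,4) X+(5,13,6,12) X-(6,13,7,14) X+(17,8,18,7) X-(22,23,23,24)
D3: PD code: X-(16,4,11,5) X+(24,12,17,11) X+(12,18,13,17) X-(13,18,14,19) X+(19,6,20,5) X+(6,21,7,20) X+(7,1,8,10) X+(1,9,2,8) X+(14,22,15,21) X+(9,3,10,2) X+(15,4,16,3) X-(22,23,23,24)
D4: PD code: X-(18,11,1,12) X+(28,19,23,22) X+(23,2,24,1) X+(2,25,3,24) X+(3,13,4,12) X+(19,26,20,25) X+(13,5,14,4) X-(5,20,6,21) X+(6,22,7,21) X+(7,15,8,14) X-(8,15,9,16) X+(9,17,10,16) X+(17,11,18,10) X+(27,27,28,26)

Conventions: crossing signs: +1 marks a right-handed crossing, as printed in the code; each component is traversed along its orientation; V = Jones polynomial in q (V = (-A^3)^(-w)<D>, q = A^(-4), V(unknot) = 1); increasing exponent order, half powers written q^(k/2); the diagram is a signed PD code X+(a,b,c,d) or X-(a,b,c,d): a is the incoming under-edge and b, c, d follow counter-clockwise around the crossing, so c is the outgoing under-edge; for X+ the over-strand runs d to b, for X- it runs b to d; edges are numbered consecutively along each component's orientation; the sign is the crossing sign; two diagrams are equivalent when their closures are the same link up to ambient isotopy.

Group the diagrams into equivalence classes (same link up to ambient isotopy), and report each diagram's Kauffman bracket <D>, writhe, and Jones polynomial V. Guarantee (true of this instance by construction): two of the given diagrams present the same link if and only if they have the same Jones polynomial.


grouping into links: {D1} | {D2, D3, D4}
V(D1) = q^-1 + 2 + q  (w 0, c 12, <D> = A^-4 + 2 + A^4)
V(D2) = q^2 + 3q^4 - q^5 + 3q^6 - 2q^7 + q^8 - q^9  (w +6, c 12, <D> = -A^-18 + A^-14 - 2A^-10 + 3A^-6 - A^-2 + 3A^2 + A^10)
V(D3) = q^2 + 3q^4 - q^5 + 3q^6 - 2q^7 + q^8 - q^9  [12 crossings, <D> = -A^-18 + A^-14 - 2A^-10 + 3A^-6 - A^-2 + 3A^2 + A^10, w = +6]
V(D4) = q^2 + 3q^4 - q^5 + 3q^6 - 2q^7 + q^8 - q^9  (w +8, c 14, <D> = -A^-12 + A^-8 - 2A^-4 + 3 - A^4 + 3A^8 + A^16)
why: 2 classes among 4 diagrams; unequal V(q) rules out equality


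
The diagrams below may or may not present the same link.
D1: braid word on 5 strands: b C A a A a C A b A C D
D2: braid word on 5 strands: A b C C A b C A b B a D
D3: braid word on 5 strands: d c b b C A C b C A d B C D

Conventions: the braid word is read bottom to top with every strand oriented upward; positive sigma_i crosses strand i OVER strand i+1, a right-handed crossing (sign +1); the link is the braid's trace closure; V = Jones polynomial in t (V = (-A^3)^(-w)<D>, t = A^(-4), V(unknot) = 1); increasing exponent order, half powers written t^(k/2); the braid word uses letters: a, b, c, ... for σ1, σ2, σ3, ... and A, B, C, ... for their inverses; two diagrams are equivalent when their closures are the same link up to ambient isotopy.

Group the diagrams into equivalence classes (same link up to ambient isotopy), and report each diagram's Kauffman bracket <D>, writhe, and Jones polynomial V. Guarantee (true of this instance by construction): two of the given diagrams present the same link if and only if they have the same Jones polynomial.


classes: {D1, D2, D3}
V(D1) = -t^-6 + 2t^-5 - 3t^-4 + 4t^-3 - 3t^-2 + 3t^-1 - 2 + t  [12 crossings, <D> = A^-16 - 2A^-12 + 3A^-8 - 3A^-4 + 4 - 3A^4 + 2A^8 - A^12, w = -4]
V(D2) = -t^-6 + 2t^-5 - 3t^-4 + 4t^-3 - 3t^-2 + 3t^-1 - 2 + t  [12 crossings, <D> = A^-16 - 2A^-12 + 3A^-8 - 3A^-4 + 4 - 3A^4 + 2A^8 - A^12, w = -4]
V(D3) = -t^-6 + 2t^-5 - 3t^-4 + 4t^-3 - 3t^-2 + 3t^-1 - 2 + t  [14 crossings, <D> = A^-10 - 2A^-6 + 3A^-2 - 3A^2 + 4A^6 - 3A^10 + 2A^14 - A^18, w = -2]
note: one V(t) for all 3 diagrams — one class (guaranteed)


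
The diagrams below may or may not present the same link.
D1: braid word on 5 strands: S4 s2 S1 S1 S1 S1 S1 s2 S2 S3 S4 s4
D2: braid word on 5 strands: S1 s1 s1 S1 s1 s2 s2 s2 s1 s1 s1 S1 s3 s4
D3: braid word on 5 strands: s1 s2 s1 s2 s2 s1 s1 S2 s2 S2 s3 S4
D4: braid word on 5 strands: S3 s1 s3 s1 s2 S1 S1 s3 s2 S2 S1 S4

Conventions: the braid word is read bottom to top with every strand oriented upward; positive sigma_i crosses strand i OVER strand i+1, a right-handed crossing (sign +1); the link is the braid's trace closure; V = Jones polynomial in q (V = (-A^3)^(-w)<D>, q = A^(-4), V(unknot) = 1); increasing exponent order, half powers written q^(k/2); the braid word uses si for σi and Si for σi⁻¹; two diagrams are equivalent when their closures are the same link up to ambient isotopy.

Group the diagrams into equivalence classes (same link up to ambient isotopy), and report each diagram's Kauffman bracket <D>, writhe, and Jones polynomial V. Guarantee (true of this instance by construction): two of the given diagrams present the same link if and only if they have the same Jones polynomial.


grouping into links: {D1} | {D2, D3} | {D4}
V(D1) = -q^-7 + q^-6 - q^-5 + q^-4 + q^-2  (w -6, c 12, <D> = A^-10 + A^-2 - A^2 + A^6 - A^10)
V(D2) = q^2 + 2q^4 - 2q^5 + q^6 - 2q^7 + q^8  (w +8, c 14, <D> = A^-8 - 2A^-4 + 1 - 2A^4 + 2A^8 + A^16)
D3 (bracket A^-14 - 2A^-10 + A^-6 - 2A^-2 + 2A^2 + A^10; 12 crossings at w = +6): V = q^2 + 2q^4 - 2q^5 + q^6 - 2q^7 + q^8
V(D4) = 1  (w 0, c 12, <D> = 1)
why: comparing 4 Jones polynomials yields 3 groups


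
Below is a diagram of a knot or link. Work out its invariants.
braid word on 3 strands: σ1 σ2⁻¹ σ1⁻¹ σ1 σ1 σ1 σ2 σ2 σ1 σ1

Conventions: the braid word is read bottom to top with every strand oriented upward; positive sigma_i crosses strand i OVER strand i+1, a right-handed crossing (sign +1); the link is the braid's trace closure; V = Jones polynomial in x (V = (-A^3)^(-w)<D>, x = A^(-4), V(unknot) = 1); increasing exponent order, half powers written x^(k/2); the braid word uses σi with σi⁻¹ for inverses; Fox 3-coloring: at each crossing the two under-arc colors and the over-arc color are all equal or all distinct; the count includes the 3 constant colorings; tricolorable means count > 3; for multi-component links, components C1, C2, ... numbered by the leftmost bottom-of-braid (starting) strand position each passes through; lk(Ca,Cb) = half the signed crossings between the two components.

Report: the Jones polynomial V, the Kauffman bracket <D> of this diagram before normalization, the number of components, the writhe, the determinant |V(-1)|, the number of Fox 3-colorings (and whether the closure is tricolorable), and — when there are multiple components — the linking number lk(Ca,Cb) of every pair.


Jones polynomial: V(x) = x^2 - x^3 + 3x^4 - 3x^5 + 3x^6 - 3x^7 + 2x^8 - x^9
<D> = -A^-18 + 2A^-14 - 3A^-10 + 3A^-6 - 3A^-2 + 3A^2 - A^6 + A^10; writhe +6
components 1, writhe +6 (10 crossings)
3-colorings: 3 of 3^10, det 17 — not tricolorable
note: |V(-1)| = 17: so not tricolorable, since 3 does not divide 17


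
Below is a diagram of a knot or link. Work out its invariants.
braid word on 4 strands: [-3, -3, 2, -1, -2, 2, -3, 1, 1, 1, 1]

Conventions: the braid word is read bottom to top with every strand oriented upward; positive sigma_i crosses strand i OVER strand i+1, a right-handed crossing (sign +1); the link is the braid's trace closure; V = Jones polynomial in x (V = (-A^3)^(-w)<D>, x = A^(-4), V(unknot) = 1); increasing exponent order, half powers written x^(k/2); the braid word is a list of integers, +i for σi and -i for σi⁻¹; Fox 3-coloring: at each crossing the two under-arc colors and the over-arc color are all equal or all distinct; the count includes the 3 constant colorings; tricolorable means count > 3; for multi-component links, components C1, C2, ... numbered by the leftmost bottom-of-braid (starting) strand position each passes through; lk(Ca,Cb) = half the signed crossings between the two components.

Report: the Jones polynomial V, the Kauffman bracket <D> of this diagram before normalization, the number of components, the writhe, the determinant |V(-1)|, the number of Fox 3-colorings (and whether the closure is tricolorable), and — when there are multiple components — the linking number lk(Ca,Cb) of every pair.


V(x) = -x^-3 + x^-2 - x^-1 + 3 - x + x^2 - x^3
bracket: A^-9 - A^-5 + A^-1 - 3A^3 + A^7 - A^11 + A^15, w = +1
1 component, writhe +1, over 11 crossings
det 9, colorings 27 of 3^11 — tricolorable
observation: w = +1 shifts under R1 moves; the (-A^3)^(-1) factor cancels that in V


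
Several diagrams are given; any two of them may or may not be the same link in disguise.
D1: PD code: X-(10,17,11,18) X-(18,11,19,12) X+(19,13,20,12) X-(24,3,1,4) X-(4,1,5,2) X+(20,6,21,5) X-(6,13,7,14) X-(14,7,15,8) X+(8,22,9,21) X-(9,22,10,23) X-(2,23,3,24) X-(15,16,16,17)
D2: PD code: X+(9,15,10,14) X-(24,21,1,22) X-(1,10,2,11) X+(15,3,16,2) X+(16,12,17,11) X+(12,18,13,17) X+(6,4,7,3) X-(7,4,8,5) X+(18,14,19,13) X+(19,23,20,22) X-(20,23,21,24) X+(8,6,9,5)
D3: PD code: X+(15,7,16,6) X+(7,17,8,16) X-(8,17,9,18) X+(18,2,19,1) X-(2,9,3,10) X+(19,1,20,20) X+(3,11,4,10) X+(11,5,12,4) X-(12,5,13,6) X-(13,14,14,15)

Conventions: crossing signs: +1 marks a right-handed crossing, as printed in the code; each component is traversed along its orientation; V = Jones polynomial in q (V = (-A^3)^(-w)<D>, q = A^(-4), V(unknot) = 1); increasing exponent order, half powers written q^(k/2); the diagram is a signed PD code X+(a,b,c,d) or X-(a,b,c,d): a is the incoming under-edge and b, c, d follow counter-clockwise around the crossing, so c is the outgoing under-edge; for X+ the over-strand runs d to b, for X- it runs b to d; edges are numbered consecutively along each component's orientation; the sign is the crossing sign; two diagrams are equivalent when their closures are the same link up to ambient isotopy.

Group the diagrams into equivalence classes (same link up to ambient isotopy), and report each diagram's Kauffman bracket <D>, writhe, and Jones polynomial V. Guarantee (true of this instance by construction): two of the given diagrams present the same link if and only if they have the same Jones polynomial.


equivalence classes: {D1} | {D2} | {D3}
D1 (bracket A^-10 + 2A^-2 - 2A^2 + A^6 - 2A^10 + A^14; 12 crossings at w = -6): V = q^-8 - 2q^-7 + q^-6 - 2q^-5 + 2q^-4 + q^-2
V(D2) = q - q^2 + 2q^3 - q^4 + q^5 - q^6  [12 crossings, <D> = -A^-12 + A^-8 - A^-4 + 2 - A^4 + A^8, w = +4]
V(D3) = 1  [10 crossings, <D> = A^6, w = +2]
key observation: 3 classes among 3 diagrams; unequal V(q) rules out equality


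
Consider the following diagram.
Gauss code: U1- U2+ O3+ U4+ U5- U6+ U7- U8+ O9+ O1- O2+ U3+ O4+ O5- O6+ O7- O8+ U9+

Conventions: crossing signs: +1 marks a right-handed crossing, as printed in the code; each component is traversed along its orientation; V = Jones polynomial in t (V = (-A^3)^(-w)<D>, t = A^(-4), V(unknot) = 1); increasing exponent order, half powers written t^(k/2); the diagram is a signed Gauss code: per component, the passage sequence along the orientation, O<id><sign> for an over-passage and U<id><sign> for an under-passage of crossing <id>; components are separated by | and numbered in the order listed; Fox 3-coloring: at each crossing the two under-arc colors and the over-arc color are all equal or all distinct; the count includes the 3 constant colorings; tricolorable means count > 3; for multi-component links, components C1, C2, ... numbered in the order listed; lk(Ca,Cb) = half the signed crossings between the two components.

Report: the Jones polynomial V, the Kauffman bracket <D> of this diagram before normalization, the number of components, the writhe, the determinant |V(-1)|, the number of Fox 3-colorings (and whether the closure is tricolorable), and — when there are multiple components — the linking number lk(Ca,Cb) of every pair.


Jones polynomial: V(t) = t + t^3 - t^4
<D> = A^-7 - A^-3 - A^5; writhe +3
components 1, writhe +3 (9 crossings)
3-colorings: 9 of 3^9, det 3 — tricolorable
note: w = +3 (over 9 crossings) is diagram-only; (-A^3)^(-3) removes it from V


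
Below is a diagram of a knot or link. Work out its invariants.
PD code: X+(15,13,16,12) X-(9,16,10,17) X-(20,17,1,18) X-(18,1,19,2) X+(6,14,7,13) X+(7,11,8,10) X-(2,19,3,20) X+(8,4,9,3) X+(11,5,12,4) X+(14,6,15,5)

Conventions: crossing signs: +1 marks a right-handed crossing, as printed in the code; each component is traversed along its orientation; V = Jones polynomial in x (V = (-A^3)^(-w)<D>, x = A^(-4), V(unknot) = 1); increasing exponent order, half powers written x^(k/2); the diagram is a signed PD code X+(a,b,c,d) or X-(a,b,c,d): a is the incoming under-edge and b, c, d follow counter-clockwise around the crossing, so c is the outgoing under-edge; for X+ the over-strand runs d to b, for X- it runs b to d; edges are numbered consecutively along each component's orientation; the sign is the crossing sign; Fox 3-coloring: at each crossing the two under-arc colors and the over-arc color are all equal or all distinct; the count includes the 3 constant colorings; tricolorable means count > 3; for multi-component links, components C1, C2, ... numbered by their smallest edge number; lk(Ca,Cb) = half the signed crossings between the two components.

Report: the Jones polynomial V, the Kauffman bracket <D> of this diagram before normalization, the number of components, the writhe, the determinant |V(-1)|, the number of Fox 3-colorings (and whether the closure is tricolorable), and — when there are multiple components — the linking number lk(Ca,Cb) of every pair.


V(x) = -x^-3 + x^-2 - x^-1 + 3 - x + x^2 - x^3
bracket: -A^-6 + A^-2 - A^2 + 3A^6 - A^10 + A^14 - A^18, w = +2
1 component, writhe +2, over 10 crossings
det 9, colorings 27 of 3^10 — tricolorable
observation: det 9 = |V(-1)|; divisible by 3, so tricolorable


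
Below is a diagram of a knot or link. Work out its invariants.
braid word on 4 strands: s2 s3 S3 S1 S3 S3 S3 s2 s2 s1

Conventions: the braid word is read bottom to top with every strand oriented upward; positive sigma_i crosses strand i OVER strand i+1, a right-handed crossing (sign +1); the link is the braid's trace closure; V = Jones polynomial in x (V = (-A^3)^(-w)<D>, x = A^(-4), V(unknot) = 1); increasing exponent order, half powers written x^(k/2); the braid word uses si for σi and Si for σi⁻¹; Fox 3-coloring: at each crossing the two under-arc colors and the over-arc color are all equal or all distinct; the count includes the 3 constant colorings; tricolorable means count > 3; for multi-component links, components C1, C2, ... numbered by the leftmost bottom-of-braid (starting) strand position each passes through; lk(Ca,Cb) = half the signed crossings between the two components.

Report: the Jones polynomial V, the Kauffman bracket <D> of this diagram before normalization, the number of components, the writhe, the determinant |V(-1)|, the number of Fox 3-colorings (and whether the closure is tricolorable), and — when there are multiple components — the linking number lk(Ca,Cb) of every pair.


V(x) = x^(-7/2) - x^(-5/2) + x^(-3/2) - 2x^(-1/2) - x^(3/2)
bracket: -A^-6 - 2A^2 + A^6 - A^10 + A^14, w = 0
2 components, writhe 0, over 10 crossings
lk(C1,C2) = +1
det 6, colorings 9 of 3^10 — tricolorable
observation: summing lk over 1 pair gives +1


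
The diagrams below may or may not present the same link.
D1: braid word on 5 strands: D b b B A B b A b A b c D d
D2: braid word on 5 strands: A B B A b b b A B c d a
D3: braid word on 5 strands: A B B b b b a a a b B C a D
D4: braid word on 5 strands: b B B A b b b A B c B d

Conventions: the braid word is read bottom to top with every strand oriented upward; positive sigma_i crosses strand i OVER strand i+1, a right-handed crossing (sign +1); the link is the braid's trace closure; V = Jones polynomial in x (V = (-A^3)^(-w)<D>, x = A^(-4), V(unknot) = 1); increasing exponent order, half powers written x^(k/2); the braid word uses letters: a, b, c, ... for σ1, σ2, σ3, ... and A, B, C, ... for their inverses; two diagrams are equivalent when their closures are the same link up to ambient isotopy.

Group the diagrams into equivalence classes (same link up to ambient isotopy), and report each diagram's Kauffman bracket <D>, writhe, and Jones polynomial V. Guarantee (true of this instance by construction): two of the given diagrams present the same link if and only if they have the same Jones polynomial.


equivalence classes: {D1} | {D2, D4} | {D3}
D1 (bracket -A^-12 + 2A^-8 - 2A^-4 + 3 - 2A^4 + 2A^8 - A^12; 14 crossings at w = 0): V = -x^-3 + 2x^-2 - 2x^-1 + 3 - 2x + 2x^2 - x^3
V(D2) = -x^-5 + x^-4 - x^-3 + 2x^-2 - x^-1 + 2 - x  [12 crossings, <D> = -A^-4 + 2 - A^4 + 2A^8 - A^12 + A^16 - A^20, w = 0]
V(D3) = x + x^3 - x^4  [14 crossings, <D> = -A^-10 + A^-6 + A^2, w = +2]
V(D4) = -x^-5 + x^-4 - x^-3 + 2x^-2 - x^-1 + 2 - x  [12 crossings, <D> = -A^-4 + 2 - A^4 + 2A^8 - A^12 + A^16 - A^20, w = 0]
key observation: 3 values of V(x) split the 4 diagrams


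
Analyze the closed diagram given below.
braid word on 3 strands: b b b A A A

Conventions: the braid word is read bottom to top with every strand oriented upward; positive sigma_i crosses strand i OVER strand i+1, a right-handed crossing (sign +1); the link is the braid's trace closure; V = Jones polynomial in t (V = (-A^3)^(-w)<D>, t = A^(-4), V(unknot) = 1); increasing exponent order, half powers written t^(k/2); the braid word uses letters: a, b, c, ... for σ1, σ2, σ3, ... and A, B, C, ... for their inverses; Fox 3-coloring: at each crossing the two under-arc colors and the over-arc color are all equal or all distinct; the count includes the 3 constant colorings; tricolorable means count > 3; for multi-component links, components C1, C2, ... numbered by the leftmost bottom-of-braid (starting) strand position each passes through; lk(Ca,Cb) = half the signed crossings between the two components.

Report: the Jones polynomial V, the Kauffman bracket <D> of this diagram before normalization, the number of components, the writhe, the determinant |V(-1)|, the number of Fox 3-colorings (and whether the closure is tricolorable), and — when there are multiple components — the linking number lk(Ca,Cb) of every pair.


V = -t^-3 + t^-2 - t^-1 + 3 - t + t^2 - t^3
<D> = -A^-12 + A^-8 - A^-4 + 3 - A^4 + A^8 - A^12 (w = 0)
1 component over 6 crossings, w = 0
27 Fox colorings among 3^6, |V(-1)| = 9: tricolorable
why: w = 0 shifts under R1 moves; the (-A^3)^(0) factor cancels that in V


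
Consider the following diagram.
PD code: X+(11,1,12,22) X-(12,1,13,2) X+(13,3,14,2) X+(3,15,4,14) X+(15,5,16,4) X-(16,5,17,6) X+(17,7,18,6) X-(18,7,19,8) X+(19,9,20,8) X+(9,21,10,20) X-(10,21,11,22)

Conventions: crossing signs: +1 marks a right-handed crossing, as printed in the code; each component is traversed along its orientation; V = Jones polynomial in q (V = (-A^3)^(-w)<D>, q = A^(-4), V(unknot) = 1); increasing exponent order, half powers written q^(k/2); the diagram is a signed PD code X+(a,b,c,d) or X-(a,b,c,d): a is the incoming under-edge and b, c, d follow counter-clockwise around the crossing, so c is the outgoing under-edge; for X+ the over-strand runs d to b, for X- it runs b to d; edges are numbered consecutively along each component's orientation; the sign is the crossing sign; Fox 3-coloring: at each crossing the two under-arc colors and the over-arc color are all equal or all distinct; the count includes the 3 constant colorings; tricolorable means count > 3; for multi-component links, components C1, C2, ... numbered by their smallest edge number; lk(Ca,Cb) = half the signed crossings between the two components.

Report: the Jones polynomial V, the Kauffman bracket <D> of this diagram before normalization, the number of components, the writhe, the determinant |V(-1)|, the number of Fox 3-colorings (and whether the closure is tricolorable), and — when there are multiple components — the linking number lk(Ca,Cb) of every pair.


V = q + q^3 - q^4
<D> = A^-7 - A^-3 - A^5 (w = +3)
1 component over 11 crossings, w = +3
9 Fox colorings among 3^11, |V(-1)| = 3: tricolorable
why: w = +3 shifts under R1 moves; the (-A^3)^(-3) factor cancels that in V


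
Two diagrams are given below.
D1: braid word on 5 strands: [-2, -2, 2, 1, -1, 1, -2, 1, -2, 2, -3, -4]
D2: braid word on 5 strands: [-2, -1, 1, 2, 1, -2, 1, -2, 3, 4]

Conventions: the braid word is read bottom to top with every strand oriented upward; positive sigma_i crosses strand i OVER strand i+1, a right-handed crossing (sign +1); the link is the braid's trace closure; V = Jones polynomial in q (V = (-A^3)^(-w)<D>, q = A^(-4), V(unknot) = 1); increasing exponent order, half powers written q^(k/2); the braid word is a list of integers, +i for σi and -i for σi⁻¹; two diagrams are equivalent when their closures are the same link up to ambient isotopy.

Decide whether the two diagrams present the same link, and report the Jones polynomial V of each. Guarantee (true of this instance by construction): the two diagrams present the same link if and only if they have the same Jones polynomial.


equivalent: yes
V(D1) = q^-2 - q^-1 + 1 - q + q^2  (w -2, c 12, <D> = A^-14 - A^-10 + A^-6 - A^-2 + A^2)
D2 (bracket A^-2 - A^2 + A^6 - A^10 + A^14; 10 crossings at w = +2): V = q^-2 - q^-1 + 1 - q + q^2
why: one V(q) for all 2 diagrams — one class (guaranteed)


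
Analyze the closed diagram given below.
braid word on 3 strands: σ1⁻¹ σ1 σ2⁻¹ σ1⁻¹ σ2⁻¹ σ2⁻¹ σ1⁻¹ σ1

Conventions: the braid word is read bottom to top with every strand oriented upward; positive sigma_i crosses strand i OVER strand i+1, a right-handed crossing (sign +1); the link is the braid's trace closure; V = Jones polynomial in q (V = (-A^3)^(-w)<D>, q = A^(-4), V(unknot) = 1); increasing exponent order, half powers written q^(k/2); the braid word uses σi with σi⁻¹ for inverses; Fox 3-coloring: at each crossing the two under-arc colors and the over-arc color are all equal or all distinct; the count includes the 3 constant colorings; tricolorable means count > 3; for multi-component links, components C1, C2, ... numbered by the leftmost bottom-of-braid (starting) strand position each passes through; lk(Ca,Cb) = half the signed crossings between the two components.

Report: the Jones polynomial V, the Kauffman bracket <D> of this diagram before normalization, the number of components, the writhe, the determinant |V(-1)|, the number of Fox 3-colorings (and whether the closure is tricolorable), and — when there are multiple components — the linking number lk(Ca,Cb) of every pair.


Jones polynomial: V(q) = -q^-4 + q^-3 + q^-1
<D> = A^-8 + 1 - A^4; writhe -4
components 1, writhe -4 (8 crossings)
3-colorings: 9 of 3^8, det 3 — tricolorable
note: the word shrinks to σ2⁻¹ σ1⁻¹ σ2⁻¹ σ2⁻¹ after cancelling


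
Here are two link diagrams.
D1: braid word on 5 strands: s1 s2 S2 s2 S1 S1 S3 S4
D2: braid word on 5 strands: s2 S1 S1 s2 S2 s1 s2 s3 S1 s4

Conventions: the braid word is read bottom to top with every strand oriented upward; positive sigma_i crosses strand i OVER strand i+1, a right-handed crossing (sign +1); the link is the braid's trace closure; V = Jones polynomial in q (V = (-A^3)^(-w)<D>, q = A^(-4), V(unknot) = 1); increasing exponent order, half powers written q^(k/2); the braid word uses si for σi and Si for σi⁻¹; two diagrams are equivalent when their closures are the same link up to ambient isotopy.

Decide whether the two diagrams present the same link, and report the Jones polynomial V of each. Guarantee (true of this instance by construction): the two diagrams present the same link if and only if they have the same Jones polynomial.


equivalent: no
V(D1) = 1  (w -2, c 8, <D> = A^-6)
D2 (bracket A^-2 - A^2 + A^6 - A^10 + A^14; 10 crossings at w = +2): V = q^-2 - q^-1 + 1 - q + q^2
why: 2 classes among 2 diagrams; unequal V(q) rules out equality


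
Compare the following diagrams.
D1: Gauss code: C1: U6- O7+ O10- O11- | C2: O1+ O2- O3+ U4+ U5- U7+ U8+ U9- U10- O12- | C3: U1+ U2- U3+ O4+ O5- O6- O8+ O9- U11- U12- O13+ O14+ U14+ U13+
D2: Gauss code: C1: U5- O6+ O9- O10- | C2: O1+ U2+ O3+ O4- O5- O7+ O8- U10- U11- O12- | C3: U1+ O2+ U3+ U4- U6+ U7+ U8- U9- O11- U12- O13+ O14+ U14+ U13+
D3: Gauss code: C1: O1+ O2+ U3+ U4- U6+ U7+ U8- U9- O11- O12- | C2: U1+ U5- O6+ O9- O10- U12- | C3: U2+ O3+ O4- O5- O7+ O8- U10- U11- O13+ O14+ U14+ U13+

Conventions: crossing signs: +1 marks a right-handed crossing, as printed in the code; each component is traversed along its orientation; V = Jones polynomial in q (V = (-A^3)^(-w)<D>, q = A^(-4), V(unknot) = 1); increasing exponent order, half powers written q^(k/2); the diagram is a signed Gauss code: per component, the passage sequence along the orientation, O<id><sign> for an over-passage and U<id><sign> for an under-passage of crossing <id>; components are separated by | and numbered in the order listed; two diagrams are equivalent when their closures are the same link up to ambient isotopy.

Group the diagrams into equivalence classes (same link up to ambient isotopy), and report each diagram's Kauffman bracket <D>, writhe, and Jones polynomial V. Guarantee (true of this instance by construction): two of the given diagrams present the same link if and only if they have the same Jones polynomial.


classes: {D1, D2, D3}
V(D1) = q^-3 + q^-2 + q^-1 + 1  [14 crossings, <D> = 1 + A^4 + A^8 + A^12, w = 0]
V(D2) = q^-3 + q^-2 + q^-1 + 1  (w 0, c 14, <D> = 1 + A^4 + A^8 + A^12)
V(D3) = q^-3 + q^-2 + q^-1 + 1  (w 0, c 14, <D> = 1 + A^4 + A^8 + A^12)
insight: one V(q) for all 3 diagrams — one class (guaranteed)


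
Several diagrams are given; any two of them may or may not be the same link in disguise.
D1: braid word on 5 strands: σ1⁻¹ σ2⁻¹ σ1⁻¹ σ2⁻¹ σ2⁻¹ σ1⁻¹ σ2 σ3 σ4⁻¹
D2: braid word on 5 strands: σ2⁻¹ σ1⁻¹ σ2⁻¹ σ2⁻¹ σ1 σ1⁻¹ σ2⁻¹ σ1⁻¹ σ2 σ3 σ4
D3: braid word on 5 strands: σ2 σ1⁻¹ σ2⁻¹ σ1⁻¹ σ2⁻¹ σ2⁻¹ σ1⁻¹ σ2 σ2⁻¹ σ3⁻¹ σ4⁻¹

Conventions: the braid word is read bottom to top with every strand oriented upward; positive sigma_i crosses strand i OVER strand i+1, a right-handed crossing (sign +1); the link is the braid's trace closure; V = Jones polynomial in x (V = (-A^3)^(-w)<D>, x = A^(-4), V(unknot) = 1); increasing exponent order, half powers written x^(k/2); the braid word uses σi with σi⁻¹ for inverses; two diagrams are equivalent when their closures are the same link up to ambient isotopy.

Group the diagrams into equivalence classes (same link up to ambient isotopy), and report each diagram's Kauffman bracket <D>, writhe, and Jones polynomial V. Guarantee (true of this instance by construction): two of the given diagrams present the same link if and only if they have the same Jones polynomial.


grouping into links: {D1, D2, D3}
V(D1) = x^(-13/2) - x^(-11/2) + x^(-9/2) - 2x^(-7/2) - x^(-3/2)  (w -5, c 9, <D> = A^-9 + 2A^-1 - A^3 + A^7 - A^11)
D2 (bracket A^-3 + 2A^5 - A^9 + A^13 - A^17; 11 crossings at w = -3): V = x^(-13/2) - x^(-11/2) + x^(-9/2) - 2x^(-7/2) - x^(-3/2)
V(D3) = x^(-13/2) - x^(-11/2) + x^(-9/2) - 2x^(-7/2) - x^(-3/2)  (w -7, c 11, <D> = A^-15 + 2A^-7 - A^-3 + A - A^5)
key observation: all 3 diagrams share one V(x), hence one class


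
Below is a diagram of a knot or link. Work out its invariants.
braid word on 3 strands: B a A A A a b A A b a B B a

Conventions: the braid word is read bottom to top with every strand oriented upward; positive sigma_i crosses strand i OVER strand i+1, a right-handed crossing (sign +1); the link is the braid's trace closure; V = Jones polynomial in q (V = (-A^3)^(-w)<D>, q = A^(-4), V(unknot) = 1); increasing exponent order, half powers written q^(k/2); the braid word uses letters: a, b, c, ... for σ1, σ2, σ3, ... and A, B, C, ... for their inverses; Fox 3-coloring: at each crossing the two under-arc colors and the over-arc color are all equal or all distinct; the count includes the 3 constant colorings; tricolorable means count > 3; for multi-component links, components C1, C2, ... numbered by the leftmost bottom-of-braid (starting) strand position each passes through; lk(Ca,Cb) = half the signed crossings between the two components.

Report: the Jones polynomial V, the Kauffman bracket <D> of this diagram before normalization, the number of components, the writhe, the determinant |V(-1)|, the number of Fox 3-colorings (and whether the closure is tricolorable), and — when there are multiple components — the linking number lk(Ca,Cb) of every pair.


V(q) = -q^-6 + q^-5 - 2q^-4 + 3q^-3 - 2q^-2 + 3q^-1 - 1 + q - q^2
bracket: -A^-14 + A^-10 - A^-6 + 3A^-2 - 2A^2 + 3A^6 - 2A^10 + A^14 - A^18, w = -2
1 component, writhe -2, over 14 crossings
det 15, colorings 9 of 3^14 — tricolorable
observation: V spans 8 powers of q: at least 8 crossings in any diagram


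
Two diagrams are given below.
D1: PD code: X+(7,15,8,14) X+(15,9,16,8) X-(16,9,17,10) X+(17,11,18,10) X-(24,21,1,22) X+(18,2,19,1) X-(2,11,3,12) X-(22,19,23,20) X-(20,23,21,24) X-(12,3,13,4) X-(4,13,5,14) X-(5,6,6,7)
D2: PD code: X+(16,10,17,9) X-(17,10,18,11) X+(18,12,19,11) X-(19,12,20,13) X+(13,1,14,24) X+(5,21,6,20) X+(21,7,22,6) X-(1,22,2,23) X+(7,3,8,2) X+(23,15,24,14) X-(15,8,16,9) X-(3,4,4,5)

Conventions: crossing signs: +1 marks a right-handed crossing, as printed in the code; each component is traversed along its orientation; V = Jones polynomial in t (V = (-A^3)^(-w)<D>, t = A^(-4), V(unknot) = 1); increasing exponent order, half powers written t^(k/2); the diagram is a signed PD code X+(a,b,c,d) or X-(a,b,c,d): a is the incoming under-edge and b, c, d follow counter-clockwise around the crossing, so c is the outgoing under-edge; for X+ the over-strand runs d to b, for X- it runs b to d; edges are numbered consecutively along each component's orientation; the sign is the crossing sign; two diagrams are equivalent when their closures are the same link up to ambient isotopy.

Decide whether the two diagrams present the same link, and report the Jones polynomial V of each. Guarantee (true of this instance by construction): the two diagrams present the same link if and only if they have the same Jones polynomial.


equivalent: no
D1 (bracket A^-8 + 1 - A^4; 12 crossings at w = -4): V = -t^-4 + t^-3 + t^-1
V(D2) = t^-1 - 2 + 3t - 3t^2 + 4t^3 - 3t^4 + 2t^5 - t^6  (w +2, c 12, <D> = -A^-18 + 2A^-14 - 3A^-10 + 4A^-6 - 3A^-2 + 3A^2 - 2A^6 + A^10)
key observation: V(t) takes 2 values over 2 diagrams, fixing the grouping
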